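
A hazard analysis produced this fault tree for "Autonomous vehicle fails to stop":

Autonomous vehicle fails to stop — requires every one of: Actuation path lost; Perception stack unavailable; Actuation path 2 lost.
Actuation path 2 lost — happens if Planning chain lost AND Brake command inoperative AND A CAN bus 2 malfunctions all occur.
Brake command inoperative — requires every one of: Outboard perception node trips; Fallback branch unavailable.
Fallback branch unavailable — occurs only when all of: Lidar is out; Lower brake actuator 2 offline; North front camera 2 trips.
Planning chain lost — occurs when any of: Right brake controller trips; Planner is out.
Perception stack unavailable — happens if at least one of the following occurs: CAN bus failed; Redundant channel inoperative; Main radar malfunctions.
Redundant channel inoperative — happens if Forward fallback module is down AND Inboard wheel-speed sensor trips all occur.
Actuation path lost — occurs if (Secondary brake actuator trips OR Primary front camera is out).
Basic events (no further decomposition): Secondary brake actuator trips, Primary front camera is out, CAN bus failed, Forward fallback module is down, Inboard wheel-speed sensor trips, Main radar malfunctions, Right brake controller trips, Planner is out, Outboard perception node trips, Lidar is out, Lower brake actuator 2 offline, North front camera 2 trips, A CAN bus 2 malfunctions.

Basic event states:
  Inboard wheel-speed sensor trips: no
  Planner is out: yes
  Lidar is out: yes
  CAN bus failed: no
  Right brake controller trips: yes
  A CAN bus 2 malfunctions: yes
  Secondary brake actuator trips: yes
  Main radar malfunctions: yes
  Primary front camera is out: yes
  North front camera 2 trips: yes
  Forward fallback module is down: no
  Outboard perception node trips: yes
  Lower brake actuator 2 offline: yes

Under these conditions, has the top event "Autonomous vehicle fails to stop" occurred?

Actuation path lost [OR]: Secondary brake actuator trips=occurs, Primary front camera is out=occurs → at least one input occurs → occurs.
Redundant channel inoperative [AND]: Forward fallback module is down=not, Inboard wheel-speed sensor trips=not → not all inputs occur → does not occur.
Perception stack unavailable [OR]: CAN bus failed=not, Redundant channel inoperative=not, Main radar malfunctions=occurs → at least one input occurs → occurs.
Planning chain lost [OR]: Right brake controller trips=occurs, Planner is out=occurs → at least one input occurs → occurs.
Fallback branch unavailable [AND]: Lidar is out=occurs, Lower brake actuator 2 offline=occurs, North front camera 2 trips=occurs → all inputs occur → occurs.
Brake command inoperative [AND]: Outboard perception node trips=occurs, Fallback branch unavailable=occurs → all inputs occur → occurs.
Actuation path 2 lost [AND]: Planning chain lost=occurs, Brake command inoperative=occurs, A CAN bus 2 malfunctions=occurs → all inputs occur → occurs.
Autonomous vehicle fails to stop [AND]: Actuation path lost=occurs, Perception stack unavailable=occurs, Actuation path 2 lost=occurs → all inputs occur → occurs.

Yes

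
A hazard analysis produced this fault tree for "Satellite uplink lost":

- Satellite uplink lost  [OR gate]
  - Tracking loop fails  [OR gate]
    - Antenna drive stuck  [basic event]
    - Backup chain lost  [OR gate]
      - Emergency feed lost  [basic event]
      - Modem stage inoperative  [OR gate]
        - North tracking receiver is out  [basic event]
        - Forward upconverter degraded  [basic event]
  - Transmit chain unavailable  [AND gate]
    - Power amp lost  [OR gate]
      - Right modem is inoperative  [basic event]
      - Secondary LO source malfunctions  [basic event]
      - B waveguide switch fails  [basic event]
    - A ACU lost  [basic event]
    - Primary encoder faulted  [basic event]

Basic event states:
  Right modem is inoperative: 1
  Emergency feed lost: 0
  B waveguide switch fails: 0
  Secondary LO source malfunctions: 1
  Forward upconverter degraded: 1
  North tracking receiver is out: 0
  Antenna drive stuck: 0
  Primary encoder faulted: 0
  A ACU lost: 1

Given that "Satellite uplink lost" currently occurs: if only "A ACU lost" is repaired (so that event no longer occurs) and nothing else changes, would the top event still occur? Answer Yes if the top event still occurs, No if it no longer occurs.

Yes

Counterfactual: set "A ACU lost" to not occurred.
Modem stage inoperative [OR]: North tracking receiver is out=not, Forward upconverter degraded=occurs → at least one input occurs → occurs.
Backup chain lost [OR]: Emergency feed lost=not, Modem stage inoperative=occurs → at least one input occurs → occurs.
Tracking loop fails [OR]: Antenna drive stuck=not, Backup chain lost=occurs → at least one input occurs → occurs.
Power amp lost [OR]: Right modem is inoperative=occurs, Secondary LO source malfunctions=occurs, B waveguide switch fails=not → at least one input occurs → occurs.
Transmit chain unavailable [AND]: Power amp lost=occurs, A ACU lost=not, Primary encoder faulted=not → not all inputs occur → does not occur.
Satellite uplink lost [OR]: Tracking loop fails=occurs, Transmit chain unavailable=not → at least one input occurs → occurs.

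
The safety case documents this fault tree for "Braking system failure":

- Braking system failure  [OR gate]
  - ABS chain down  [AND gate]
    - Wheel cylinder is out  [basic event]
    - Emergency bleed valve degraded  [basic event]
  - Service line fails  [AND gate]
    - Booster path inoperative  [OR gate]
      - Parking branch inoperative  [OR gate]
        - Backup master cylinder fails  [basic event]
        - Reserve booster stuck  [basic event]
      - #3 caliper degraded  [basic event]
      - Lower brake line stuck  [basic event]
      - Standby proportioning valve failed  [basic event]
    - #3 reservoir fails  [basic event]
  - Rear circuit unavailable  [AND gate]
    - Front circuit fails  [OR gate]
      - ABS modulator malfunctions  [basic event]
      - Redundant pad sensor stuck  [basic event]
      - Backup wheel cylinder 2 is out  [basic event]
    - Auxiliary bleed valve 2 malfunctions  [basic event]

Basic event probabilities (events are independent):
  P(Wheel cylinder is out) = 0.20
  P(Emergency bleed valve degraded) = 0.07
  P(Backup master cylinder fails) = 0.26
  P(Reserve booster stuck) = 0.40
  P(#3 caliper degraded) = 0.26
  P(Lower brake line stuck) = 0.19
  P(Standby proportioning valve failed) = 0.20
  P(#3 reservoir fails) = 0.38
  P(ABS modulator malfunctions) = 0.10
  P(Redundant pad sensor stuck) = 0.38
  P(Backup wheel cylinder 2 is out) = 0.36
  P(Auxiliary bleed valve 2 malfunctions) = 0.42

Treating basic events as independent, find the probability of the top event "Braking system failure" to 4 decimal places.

P(ABS chain down) [AND] = 0.20 × 0.07 = 0.014000
P(Parking branch inoperative) [OR] = 1 − (1−0.26) × (1−0.40) = 0.556000
P(Booster path inoperative) [OR] = 1 − (1−0.556000) × (1−0.26) × (1−0.19) × (1−0.20) = 0.787093
P(Service line fails) [AND] = 0.787093 × 0.38 = 0.299095
P(Front circuit fails) [OR] = 1 − (1−0.10) × (1−0.38) × (1−0.36) = 0.642880
P(Rear circuit unavailable) [AND] = 0.642880 × 0.42 = 0.270010
P(Braking system failure) [OR] = 1 − (1−0.014000) × (1−0.299095) × (1−0.270010) = 0.495510
Rounded to 4 decimal places: P(Braking system failure) ≈ 0.4955.

0.4955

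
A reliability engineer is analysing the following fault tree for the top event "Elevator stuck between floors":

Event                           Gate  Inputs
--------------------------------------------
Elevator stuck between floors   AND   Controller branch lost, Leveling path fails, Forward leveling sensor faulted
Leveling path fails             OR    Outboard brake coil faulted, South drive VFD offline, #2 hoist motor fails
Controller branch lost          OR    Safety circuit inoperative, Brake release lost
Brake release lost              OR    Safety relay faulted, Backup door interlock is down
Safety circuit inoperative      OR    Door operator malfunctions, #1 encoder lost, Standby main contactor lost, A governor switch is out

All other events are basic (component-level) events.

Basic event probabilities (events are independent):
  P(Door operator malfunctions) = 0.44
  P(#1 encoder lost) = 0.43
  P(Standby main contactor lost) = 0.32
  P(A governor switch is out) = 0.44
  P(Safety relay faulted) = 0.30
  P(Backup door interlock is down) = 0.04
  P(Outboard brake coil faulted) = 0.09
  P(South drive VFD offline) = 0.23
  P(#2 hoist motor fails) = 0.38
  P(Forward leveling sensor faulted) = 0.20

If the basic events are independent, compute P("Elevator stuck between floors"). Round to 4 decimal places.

P(Safety circuit inoperative) [OR] = 1 − (1−0.44) × (1−0.43) × (1−0.32) × (1−0.44) = 0.878449
P(Brake release lost) [OR] = 1 − (1−0.30) × (1−0.04) = 0.328000
P(Controller branch lost) [OR] = 1 − (1−0.878449) × (1−0.328000) = 0.918318
P(Leveling path fails) [OR] = 1 − (1−0.09) × (1−0.23) × (1−0.38) = 0.565566
P(Elevator stuck between floors) [AND] = 0.918318 × 0.565566 × 0.20 = 0.103874
Rounded to 4 decimal places: P(Elevator stuck between floors) ≈ 0.1039.

0.1039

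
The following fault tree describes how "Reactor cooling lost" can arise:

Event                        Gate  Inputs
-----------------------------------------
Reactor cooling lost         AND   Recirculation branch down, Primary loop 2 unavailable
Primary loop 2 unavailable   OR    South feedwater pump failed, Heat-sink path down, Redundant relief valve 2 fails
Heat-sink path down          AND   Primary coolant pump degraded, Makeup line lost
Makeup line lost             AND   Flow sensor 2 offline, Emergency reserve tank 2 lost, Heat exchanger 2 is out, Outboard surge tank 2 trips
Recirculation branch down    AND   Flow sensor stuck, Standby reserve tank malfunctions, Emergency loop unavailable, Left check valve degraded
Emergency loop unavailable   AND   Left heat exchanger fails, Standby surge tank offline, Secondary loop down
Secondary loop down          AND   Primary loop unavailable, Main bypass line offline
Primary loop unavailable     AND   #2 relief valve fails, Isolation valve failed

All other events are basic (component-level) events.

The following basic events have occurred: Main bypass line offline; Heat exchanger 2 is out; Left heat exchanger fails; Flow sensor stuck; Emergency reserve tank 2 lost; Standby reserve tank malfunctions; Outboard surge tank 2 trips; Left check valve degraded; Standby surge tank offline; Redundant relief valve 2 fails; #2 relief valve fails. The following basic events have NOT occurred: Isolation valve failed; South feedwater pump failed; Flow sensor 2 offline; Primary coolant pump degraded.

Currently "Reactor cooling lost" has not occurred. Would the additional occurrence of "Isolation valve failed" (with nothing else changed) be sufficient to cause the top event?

Counterfactual: set "Isolation valve failed" to occurred.
Primary loop unavailable [AND]: #2 relief valve fails=occurs, Isolation valve failed=occurs → all inputs occur → occurs.
Secondary loop down [AND]: Primary loop unavailable=occurs, Main bypass line offline=occurs → all inputs occur → occurs.
Emergency loop unavailable [AND]: Left heat exchanger fails=occurs, Standby surge tank offline=occurs, Secondary loop down=occurs → all inputs occur → occurs.
Recirculation branch down [AND]: Flow sensor stuck=occurs, Standby reserve tank malfunctions=occurs, Emergency loop unavailable=occurs, Left check valve degraded=occurs → all inputs occur → occurs.
Makeup line lost [AND]: Flow sensor 2 offline=not, Emergency reserve tank 2 lost=occurs, Heat exchanger 2 is out=occurs, Outboard surge tank 2 trips=occurs → not all inputs occur → does not occur.
Heat-sink path down [AND]: Primary coolant pump degraded=not, Makeup line lost=not → not all inputs occur → does not occur.
Primary loop 2 unavailable [OR]: South feedwater pump failed=not, Heat-sink path down=not, Redundant relief valve 2 fails=occurs → at least one input occurs → occurs.
Reactor cooling lost [AND]: Recirculation branch down=occurs, Primary loop 2 unavailable=occurs → all inputs occur → occurs.

Yes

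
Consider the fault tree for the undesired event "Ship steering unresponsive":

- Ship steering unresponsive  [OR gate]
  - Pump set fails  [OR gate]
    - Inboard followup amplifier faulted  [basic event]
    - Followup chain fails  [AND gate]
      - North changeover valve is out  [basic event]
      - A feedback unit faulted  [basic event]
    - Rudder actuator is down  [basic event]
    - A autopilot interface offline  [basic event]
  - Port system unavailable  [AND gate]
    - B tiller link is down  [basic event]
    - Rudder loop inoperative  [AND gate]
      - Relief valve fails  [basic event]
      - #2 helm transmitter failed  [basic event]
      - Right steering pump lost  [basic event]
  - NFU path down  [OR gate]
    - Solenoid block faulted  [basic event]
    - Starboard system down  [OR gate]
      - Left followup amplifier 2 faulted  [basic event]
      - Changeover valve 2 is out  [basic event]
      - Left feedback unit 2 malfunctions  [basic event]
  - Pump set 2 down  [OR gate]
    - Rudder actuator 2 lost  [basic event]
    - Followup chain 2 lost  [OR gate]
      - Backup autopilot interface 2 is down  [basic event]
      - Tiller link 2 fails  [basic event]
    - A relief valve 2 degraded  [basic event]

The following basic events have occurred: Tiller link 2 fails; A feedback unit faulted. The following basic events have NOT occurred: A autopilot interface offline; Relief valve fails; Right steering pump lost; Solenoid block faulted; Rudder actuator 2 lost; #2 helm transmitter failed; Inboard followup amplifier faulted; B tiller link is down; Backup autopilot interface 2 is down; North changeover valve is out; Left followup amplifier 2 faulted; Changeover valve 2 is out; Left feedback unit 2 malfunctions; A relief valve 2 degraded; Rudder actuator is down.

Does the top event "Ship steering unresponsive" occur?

Followup chain fails [AND]: North changeover valve is out=not, A feedback unit faulted=occurs → not all inputs occur → does not occur.
Pump set fails [OR]: Inboard followup amplifier faulted=not, Followup chain fails=not, Rudder actuator is down=not, A autopilot interface offline=not → no input occurs → does not occur.
Rudder loop inoperative [AND]: Relief valve fails=not, #2 helm transmitter failed=not, Right steering pump lost=not → not all inputs occur → does not occur.
Port system unavailable [AND]: B tiller link is down=not, Rudder loop inoperative=not → not all inputs occur → does not occur.
Starboard system down [OR]: Left followup amplifier 2 faulted=not, Changeover valve 2 is out=not, Left feedback unit 2 malfunctions=not → no input occurs → does not occur.
NFU path down [OR]: Solenoid block faulted=not, Starboard system down=not → no input occurs → does not occur.
Followup chain 2 lost [OR]: Backup autopilot interface 2 is down=not, Tiller link 2 fails=occurs → at least one input occurs → occurs.
Pump set 2 down [OR]: Rudder actuator 2 lost=not, Followup chain 2 lost=occurs, A relief valve 2 degraded=not → at least one input occurs → occurs.
Ship steering unresponsive [OR]: Pump set fails=not, Port system unavailable=not, NFU path down=not, Pump set 2 down=occurs → at least one input occurs → occurs.

Yes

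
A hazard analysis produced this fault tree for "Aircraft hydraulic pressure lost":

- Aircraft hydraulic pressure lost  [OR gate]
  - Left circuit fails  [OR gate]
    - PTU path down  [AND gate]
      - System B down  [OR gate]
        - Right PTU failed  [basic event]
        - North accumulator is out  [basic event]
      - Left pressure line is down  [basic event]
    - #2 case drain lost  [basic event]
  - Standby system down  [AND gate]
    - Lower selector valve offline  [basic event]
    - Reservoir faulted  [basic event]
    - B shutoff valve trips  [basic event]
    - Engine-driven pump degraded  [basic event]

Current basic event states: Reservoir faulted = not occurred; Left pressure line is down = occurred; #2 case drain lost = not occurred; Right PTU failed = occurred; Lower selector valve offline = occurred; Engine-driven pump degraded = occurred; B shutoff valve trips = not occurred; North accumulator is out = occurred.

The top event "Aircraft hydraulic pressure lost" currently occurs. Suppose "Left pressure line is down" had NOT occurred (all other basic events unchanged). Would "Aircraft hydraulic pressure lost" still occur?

Counterfactual: set "Left pressure line is down" to not occurred.
System B down [OR]: Right PTU failed=occurs, North accumulator is out=occurs → at least one input occurs → occurs.
PTU path down [AND]: System B down=occurs, Left pressure line is down=not → not all inputs occur → does not occur.
Left circuit fails [OR]: PTU path down=not, #2 case drain lost=not → no input occurs → does not occur.
Standby system down [AND]: Lower selector valve offline=occurs, Reservoir faulted=not, B shutoff valve trips=not, Engine-driven pump degraded=occurs → not all inputs occur → does not occur.
Aircraft hydraulic pressure lost [OR]: Left circuit fails=not, Standby system down=not → no input occurs → does not occur.

No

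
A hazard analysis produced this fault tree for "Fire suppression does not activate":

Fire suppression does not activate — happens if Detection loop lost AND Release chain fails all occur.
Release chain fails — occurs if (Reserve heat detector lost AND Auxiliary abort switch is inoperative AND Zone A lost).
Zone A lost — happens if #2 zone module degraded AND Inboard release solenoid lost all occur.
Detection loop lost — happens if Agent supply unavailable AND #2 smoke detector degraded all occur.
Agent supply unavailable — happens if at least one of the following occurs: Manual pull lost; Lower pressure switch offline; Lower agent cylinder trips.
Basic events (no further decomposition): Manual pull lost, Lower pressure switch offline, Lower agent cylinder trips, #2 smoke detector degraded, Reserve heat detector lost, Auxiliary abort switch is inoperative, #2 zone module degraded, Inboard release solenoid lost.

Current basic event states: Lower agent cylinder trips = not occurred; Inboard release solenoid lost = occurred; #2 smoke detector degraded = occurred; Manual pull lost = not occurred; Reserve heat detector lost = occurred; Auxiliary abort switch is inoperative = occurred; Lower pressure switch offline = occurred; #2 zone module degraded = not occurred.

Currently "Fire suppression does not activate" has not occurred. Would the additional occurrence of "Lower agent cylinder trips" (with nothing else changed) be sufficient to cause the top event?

Counterfactual: set "Lower agent cylinder trips" to occurred.
Agent supply unavailable [OR]: Manual pull lost=not, Lower pressure switch offline=occurs, Lower agent cylinder trips=occurs → at least one input occurs → occurs.
Detection loop lost [AND]: Agent supply unavailable=occurs, #2 smoke detector degraded=occurs → all inputs occur → occurs.
Zone A lost [AND]: #2 zone module degraded=not, Inboard release solenoid lost=occurs → not all inputs occur → does not occur.
Release chain fails [AND]: Reserve heat detector lost=occurs, Auxiliary abort switch is inoperative=occurs, Zone A lost=not → not all inputs occur → does not occur.
Fire suppression does not activate [AND]: Detection loop lost=occurs, Release chain fails=not → not all inputs occur → does not occur.

No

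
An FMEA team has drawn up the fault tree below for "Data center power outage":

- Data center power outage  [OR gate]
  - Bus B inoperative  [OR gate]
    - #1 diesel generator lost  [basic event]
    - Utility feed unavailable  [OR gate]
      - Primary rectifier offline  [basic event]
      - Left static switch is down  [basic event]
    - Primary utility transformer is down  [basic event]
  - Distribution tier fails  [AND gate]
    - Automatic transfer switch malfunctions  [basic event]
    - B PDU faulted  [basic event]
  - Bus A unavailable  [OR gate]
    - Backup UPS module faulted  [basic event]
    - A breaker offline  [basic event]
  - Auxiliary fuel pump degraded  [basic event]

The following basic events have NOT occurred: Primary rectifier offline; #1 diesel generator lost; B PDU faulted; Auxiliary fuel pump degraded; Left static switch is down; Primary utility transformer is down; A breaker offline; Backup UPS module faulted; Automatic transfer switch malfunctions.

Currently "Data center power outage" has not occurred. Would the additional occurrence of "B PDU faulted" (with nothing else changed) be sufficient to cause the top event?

Counterfactual: set "B PDU faulted" to occurred.
Utility feed unavailable [OR]: Primary rectifier offline=not, Left static switch is down=not → no input occurs → does not occur.
Bus B inoperative [OR]: #1 diesel generator lost=not, Utility feed unavailable=not, Primary utility transformer is down=not → no input occurs → does not occur.
Distribution tier fails [AND]: Automatic transfer switch malfunctions=not, B PDU faulted=occurs → not all inputs occur → does not occur.
Bus A unavailable [OR]: Backup UPS module faulted=not, A breaker offline=not → no input occurs → does not occur.
Data center power outage [OR]: Bus B inoperative=not, Distribution tier fails=not, Bus A unavailable=not, Auxiliary fuel pump degraded=not → no input occurs → does not occur.

No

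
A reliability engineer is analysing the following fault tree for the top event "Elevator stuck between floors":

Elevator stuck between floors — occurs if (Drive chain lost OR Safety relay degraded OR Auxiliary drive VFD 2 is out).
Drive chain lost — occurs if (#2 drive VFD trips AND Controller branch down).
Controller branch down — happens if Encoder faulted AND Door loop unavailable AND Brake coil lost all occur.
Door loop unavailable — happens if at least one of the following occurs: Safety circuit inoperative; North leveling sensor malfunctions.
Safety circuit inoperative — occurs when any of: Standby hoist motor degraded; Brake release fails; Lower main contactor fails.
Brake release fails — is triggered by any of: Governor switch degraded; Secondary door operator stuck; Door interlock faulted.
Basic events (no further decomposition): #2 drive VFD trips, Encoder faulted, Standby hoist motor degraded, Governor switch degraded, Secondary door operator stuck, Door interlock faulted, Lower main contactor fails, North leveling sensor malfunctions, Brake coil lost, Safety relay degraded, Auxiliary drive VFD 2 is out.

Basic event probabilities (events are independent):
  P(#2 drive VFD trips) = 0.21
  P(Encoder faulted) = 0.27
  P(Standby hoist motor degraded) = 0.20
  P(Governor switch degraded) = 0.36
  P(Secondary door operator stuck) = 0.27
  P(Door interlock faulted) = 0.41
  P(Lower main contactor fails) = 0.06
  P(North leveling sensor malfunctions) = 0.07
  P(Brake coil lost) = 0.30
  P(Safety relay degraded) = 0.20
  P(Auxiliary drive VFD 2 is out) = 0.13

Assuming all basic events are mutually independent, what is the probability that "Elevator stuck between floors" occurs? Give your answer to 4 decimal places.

0.3136

P(Brake release fails) [OR] = 1 − (1−0.36) × (1−0.27) × (1−0.41) = 0.724352
P(Safety circuit inoperative) [OR] = 1 − (1−0.20) × (1−0.724352) × (1−0.06) = 0.792713
P(Door loop unavailable) [OR] = 1 − (1−0.792713) × (1−0.07) = 0.807223
P(Controller branch down) [AND] = 0.27 × 0.807223 × 0.30 = 0.065385
P(Drive chain lost) [AND] = 0.21 × 0.065385 = 0.013731
P(Elevator stuck between floors) [OR] = 1 − (1−0.013731) × (1−0.20) × (1−0.13) = 0.313557
Rounded to 4 decimal places: P(Elevator stuck between floors) ≈ 0.3136.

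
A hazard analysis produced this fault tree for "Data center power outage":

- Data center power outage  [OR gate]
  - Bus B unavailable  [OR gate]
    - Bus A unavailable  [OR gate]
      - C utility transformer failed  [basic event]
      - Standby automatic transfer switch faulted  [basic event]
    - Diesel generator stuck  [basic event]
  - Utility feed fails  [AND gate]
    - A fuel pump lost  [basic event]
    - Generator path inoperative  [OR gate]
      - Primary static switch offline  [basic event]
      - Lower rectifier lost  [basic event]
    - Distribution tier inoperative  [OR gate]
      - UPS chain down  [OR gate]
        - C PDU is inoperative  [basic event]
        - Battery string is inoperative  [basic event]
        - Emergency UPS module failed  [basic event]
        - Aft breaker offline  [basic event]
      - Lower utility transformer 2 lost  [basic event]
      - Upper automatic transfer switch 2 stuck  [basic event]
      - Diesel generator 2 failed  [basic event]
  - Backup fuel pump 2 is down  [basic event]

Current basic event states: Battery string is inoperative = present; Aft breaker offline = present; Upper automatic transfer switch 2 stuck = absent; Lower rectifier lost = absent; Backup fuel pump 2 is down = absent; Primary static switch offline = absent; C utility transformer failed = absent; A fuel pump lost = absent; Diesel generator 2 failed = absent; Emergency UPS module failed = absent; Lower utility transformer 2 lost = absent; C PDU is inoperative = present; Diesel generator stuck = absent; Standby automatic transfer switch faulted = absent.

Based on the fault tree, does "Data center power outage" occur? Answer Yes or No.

No

Bus A unavailable [OR]: C utility transformer failed=not, Standby automatic transfer switch faulted=not → no input occurs → does not occur.
Bus B unavailable [OR]: Bus A unavailable=not, Diesel generator stuck=not → no input occurs → does not occur.
Generator path inoperative [OR]: Primary static switch offline=not, Lower rectifier lost=not → no input occurs → does not occur.
UPS chain down [OR]: C PDU is inoperative=occurs, Battery string is inoperative=occurs, Emergency UPS module failed=not, Aft breaker offline=occurs → at least one input occurs → occurs.
Distribution tier inoperative [OR]: UPS chain down=occurs, Lower utility transformer 2 lost=not, Upper automatic transfer switch 2 stuck=not, Diesel generator 2 failed=not → at least one input occurs → occurs.
Utility feed fails [AND]: A fuel pump lost=not, Generator path inoperative=not, Distribution tier inoperative=occurs → not all inputs occur → does not occur.
Data center power outage [OR]: Bus B unavailable=not, Utility feed fails=not, Backup fuel pump 2 is down=not → no input occurs → does not occur.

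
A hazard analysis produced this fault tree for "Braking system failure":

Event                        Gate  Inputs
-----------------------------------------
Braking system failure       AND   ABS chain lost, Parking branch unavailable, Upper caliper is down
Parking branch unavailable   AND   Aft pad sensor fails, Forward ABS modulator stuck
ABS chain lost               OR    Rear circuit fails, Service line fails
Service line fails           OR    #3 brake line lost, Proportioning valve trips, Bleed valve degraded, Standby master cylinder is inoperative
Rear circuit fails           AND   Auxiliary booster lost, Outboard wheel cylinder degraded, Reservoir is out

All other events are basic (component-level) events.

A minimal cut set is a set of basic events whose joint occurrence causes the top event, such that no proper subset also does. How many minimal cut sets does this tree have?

Rear circuit fails [AND]: one cut set from each child combined → 1 × 1 × 1 = 1 cut set(s).
Service line fails [OR]: union of children's cut sets → 4 cut set(s).
ABS chain lost [OR]: union of children's cut sets → 5 cut set(s).
Parking branch unavailable [AND]: one cut set from each child combined → 1 × 1 = 1 cut set(s).
Braking system failure [AND]: one cut set from each child combined → 5 × 1 × 1 = 5 cut set(s).
Minimal cut sets: {Aft pad sensor fails, Auxiliary booster lost, Forward ABS modulator stuck, Outboard wheel cylinder degraded, Reservoir is out, Upper caliper is down}; {#3 brake line lost, Aft pad sensor fails, Forward ABS modulator stuck, Upper caliper is down}; {Aft pad sensor fails, Forward ABS modulator stuck, Proportioning valve trips, Upper caliper is down}; {Aft pad sensor fails, Bleed valve degraded, Forward ABS modulator stuck, Upper caliper is down}; {Aft pad sensor fails, Forward ABS modulator stuck, Standby master cylinder is inoperative, Upper caliper is down}.

5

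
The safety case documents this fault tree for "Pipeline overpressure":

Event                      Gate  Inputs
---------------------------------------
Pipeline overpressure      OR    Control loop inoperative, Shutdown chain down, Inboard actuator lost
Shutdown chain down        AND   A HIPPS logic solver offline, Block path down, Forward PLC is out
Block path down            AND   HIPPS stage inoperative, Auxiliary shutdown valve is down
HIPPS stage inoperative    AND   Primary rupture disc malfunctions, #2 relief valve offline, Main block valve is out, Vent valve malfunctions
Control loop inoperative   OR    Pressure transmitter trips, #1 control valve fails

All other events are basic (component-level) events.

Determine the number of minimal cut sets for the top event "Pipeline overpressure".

4

Control loop inoperative [OR]: union of children's cut sets → 2 cut set(s).
HIPPS stage inoperative [AND]: one cut set from each child combined → 1 × 1 × 1 × 1 = 1 cut set(s).
Block path down [AND]: one cut set from each child combined → 1 × 1 = 1 cut set(s).
Shutdown chain down [AND]: one cut set from each child combined → 1 × 1 × 1 = 1 cut set(s).
Pipeline overpressure [OR]: union of children's cut sets → 4 cut set(s).
Minimal cut sets: {Pressure transmitter trips}; {#1 control valve fails}; {#2 relief valve offline, A HIPPS logic solver offline, Auxiliary shutdown valve is down, Forward PLC is out, Main block valve is out, Primary rupture disc malfunctions, Vent valve malfunctions}; {Inboard actuator lost}.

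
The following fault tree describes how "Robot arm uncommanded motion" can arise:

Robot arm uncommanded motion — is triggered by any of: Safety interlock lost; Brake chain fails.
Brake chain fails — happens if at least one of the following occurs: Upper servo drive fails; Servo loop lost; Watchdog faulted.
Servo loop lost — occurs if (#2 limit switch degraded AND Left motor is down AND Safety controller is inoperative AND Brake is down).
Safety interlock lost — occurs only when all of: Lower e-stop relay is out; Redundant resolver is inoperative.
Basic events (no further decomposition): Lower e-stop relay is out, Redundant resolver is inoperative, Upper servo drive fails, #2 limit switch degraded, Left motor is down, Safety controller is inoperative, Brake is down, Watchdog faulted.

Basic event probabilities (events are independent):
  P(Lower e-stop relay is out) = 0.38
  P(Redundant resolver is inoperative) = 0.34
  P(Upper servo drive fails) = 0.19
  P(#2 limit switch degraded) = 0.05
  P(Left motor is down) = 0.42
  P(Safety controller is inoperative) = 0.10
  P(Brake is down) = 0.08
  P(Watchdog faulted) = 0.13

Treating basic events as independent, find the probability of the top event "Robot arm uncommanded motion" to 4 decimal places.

0.3865

P(Safety interlock lost) [AND] = 0.38 × 0.34 = 0.129200
P(Servo loop lost) [AND] = 0.05 × 0.42 × 0.10 × 0.08 = 0.000168
P(Brake chain fails) [OR] = 1 − (1−0.19) × (1−0.000168) × (1−0.13) = 0.295418
P(Robot arm uncommanded motion) [OR] = 1 − (1−0.129200) × (1−0.295418) = 0.386450
Rounded to 4 decimal places: P(Robot arm uncommanded motion) ≈ 0.3865.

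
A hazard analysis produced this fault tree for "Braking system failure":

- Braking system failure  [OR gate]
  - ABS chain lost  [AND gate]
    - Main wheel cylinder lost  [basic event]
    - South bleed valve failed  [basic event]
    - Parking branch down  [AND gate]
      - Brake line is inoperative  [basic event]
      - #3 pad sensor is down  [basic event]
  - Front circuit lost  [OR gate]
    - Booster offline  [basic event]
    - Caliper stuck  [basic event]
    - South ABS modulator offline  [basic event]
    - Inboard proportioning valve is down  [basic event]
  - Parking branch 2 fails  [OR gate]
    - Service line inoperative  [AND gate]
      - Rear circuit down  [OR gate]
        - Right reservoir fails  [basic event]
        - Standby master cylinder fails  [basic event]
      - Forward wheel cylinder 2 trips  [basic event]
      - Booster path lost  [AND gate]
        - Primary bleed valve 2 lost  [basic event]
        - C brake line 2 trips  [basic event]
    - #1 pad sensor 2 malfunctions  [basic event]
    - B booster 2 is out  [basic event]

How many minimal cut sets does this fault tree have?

9

Parking branch down [AND]: one cut set from each child combined → 1 × 1 = 1 cut set(s).
ABS chain lost [AND]: one cut set from each child combined → 1 × 1 × 1 = 1 cut set(s).
Front circuit lost [OR]: union of children's cut sets → 4 cut set(s).
Rear circuit down [OR]: union of children's cut sets → 2 cut set(s).
Booster path lost [AND]: one cut set from each child combined → 1 × 1 = 1 cut set(s).
Service line inoperative [AND]: one cut set from each child combined → 2 × 1 × 1 = 2 cut set(s).
Parking branch 2 fails [OR]: union of children's cut sets → 4 cut set(s).
Braking system failure [OR]: union of children's cut sets → 9 cut set(s).
Minimal cut sets: {#3 pad sensor is down, Brake line is inoperative, Main wheel cylinder lost, South bleed valve failed}; {Booster offline}; {Caliper stuck}; {South ABS modulator offline}; {Inboard proportioning valve is down}; {C brake line 2 trips, Forward wheel cylinder 2 trips, Primary bleed valve 2 lost, Right reservoir fails}; {C brake line 2 trips, Forward wheel cylinder 2 trips, Primary bleed valve 2 lost, Standby master cylinder fails}; {#1 pad sensor 2 malfunctions}; {B booster 2 is out}.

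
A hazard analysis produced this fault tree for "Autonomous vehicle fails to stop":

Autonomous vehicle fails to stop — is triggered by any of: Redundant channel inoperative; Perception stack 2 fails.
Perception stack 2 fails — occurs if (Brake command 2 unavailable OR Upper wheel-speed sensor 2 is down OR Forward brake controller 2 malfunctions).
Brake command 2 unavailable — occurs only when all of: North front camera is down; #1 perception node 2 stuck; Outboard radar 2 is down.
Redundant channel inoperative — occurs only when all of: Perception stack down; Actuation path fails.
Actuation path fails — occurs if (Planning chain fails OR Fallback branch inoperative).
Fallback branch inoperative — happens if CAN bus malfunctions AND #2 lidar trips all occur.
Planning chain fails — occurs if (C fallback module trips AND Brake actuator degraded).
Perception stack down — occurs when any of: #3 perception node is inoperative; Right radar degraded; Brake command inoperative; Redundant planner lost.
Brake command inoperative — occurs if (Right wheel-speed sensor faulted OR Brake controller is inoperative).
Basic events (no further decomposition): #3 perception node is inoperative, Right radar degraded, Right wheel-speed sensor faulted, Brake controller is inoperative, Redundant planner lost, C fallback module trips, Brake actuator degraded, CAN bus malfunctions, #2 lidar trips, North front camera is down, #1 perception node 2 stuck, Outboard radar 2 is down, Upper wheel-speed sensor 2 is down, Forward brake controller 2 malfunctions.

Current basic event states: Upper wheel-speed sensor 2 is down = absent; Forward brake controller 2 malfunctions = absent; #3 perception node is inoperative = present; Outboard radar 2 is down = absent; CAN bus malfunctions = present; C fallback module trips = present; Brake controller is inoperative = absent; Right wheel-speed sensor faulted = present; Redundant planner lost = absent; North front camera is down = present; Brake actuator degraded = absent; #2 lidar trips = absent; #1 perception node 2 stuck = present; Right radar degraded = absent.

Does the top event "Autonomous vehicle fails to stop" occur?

Brake command inoperative [OR]: Right wheel-speed sensor faulted=occurs, Brake controller is inoperative=not → at least one input occurs → occurs.
Perception stack down [OR]: #3 perception node is inoperative=occurs, Right radar degraded=not, Brake command inoperative=occurs, Redundant planner lost=not → at least one input occurs → occurs.
Planning chain fails [AND]: C fallback module trips=occurs, Brake actuator degraded=not → not all inputs occur → does not occur.
Fallback branch inoperative [AND]: CAN bus malfunctions=occurs, #2 lidar trips=not → not all inputs occur → does not occur.
Actuation path fails [OR]: Planning chain fails=not, Fallback branch inoperative=not → no input occurs → does not occur.
Redundant channel inoperative [AND]: Perception stack down=occurs, Actuation path fails=not → not all inputs occur → does not occur.
Brake command 2 unavailable [AND]: North front camera is down=occurs, #1 perception node 2 stuck=occurs, Outboard radar 2 is down=not → not all inputs occur → does not occur.
Perception stack 2 fails [OR]: Brake command 2 unavailable=not, Upper wheel-speed sensor 2 is down=not, Forward brake controller 2 malfunctions=not → no input occurs → does not occur.
Autonomous vehicle fails to stop [OR]: Redundant channel inoperative=not, Perception stack 2 fails=not → no input occurs → does not occur.

No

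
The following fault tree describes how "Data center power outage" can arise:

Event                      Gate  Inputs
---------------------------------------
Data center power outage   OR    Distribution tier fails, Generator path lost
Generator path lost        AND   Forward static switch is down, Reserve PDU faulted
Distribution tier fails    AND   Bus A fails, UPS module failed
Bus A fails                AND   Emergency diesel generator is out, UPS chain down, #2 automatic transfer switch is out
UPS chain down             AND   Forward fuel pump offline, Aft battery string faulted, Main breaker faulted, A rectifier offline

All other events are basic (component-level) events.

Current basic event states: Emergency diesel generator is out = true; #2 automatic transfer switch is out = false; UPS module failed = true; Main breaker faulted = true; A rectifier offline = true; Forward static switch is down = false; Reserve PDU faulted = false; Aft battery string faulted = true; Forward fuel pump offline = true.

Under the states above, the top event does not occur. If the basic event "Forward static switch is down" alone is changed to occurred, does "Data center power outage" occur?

No

Counterfactual: set "Forward static switch is down" to occurred.
UPS chain down [AND]: Forward fuel pump offline=occurs, Aft battery string faulted=occurs, Main breaker faulted=occurs, A rectifier offline=occurs → all inputs occur → occurs.
Bus A fails [AND]: Emergency diesel generator is out=occurs, UPS chain down=occurs, #2 automatic transfer switch is out=not → not all inputs occur → does not occur.
Distribution tier fails [AND]: Bus A fails=not, UPS module failed=occurs → not all inputs occur → does not occur.
Generator path lost [AND]: Forward static switch is down=occurs, Reserve PDU faulted=not → not all inputs occur → does not occur.
Data center power outage [OR]: Distribution tier fails=not, Generator path lost=not → no input occurs → does not occur.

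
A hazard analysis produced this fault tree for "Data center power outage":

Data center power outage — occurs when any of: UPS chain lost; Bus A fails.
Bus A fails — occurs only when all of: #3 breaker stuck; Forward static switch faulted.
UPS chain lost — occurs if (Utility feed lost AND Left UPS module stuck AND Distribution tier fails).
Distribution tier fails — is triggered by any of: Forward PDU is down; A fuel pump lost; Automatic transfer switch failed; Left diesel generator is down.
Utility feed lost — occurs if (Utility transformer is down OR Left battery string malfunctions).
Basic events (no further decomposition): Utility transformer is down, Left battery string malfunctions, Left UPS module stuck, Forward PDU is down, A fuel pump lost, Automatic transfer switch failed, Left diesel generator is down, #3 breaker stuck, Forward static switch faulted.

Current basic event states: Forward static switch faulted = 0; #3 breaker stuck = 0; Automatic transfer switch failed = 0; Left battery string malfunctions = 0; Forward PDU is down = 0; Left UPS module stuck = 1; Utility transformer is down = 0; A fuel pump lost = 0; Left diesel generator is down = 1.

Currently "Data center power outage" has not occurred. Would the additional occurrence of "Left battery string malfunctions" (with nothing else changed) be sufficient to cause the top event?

Counterfactual: set "Left battery string malfunctions" to occurred.
Utility feed lost [OR]: Utility transformer is down=not, Left battery string malfunctions=occurs → at least one input occurs → occurs.
Distribution tier fails [OR]: Forward PDU is down=not, A fuel pump lost=not, Automatic transfer switch failed=not, Left diesel generator is down=occurs → at least one input occurs → occurs.
UPS chain lost [AND]: Utility feed lost=occurs, Left UPS module stuck=occurs, Distribution tier fails=occurs → all inputs occur → occurs.
Bus A fails [AND]: #3 breaker stuck=not, Forward static switch faulted=not → not all inputs occur → does not occur.
Data center power outage [OR]: UPS chain lost=occurs, Bus A fails=not → at least one input occurs → occurs.

Yes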